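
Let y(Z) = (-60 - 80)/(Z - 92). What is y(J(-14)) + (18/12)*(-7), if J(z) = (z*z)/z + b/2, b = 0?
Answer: -973/106 ≈ -9.1792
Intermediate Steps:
J(z) = z (J(z) = (z*z)/z + 0/2 = z**2/z + 0*(1/2) = z + 0 = z)
y(Z) = -140/(-92 + Z)
y(J(-14)) + (18/12)*(-7) = -140/(-92 - 14) + (18/12)*(-7) = -140/(-106) + ((1/12)*18)*(-7) = -140*(-1/106) + (3/2)*(-7) = 70/53 - 21/2 = -973/106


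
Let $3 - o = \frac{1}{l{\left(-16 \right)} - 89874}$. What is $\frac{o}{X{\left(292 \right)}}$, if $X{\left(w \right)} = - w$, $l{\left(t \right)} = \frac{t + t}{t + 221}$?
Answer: $- \frac{55272811}{5379866984} \approx -0.010274$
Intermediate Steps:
$l{\left(t \right)} = \frac{2 t}{221 + t}$
$o = \frac{55272811}{18424202}$ ($o = 3 - \frac{1}{2 \left(-16\right) \frac{1}{221 - 16} - 89874} = 3 - \frac{1}{2 \left(-16\right) \frac{1}{205} - 89874} = 3 - \frac{1}{- \frac{32}{205} - 89874} = 3 - \frac{1}{- \frac{18424202}{205}} = 3 - - \frac{205}{18424202} = 3 + \frac{205}{18424202} = \frac{55272811}{18424202} \approx 3.0$)
$\frac{o}{X{\left(292 \right)}} = \frac{55272811}{18424202 \left(\left(-1\right) 292\right)} = \frac{55272811}{18424202 \left(-292\right)} = \frac{55272811}{18424202} \left(- \frac{1}{292}\right) = - \frac{55272811}{5379866984}$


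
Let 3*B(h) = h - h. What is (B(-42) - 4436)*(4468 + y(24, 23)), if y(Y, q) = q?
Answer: -19922076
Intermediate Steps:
B(h) = 0 (B(h) = (h - h)/3 = (⅓)*0 = 0)
(B(-42) - 4436)*(4468 + y(24, 23)) = (0 - 4436)*(4468 + 23) = -4436*4491 = -19922076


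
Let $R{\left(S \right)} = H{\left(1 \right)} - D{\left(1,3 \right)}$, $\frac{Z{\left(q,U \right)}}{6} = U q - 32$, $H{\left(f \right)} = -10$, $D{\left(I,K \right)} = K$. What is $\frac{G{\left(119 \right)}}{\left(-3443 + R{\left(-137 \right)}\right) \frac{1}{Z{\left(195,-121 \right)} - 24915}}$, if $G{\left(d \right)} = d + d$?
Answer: $\frac{6611521}{576} \approx 11478.0$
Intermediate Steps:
$G{\left(d \right)} = 2 d$
$Z{\left(q,U \right)} = -192 + 6 U q$ ($Z{\left(q,U \right)} = 6 \left(U q - 32\right) = 6 \left(-32 + U q\right) = -192 + 6 U q$)
$R{\left(S \right)} = -13$ ($R{\left(S \right)} = -10 - 3 = -13$)
$\frac{G{\left(119 \right)}}{\left(-3443 + R{\left(-137 \right)}\right) \frac{1}{Z{\left(195,-121 \right)} - 24915}} = \frac{2 \cdot 119}{\left(-3443 - 13\right) \frac{1}{\left(-192 + 6 \left(-121\right) 195\right) - 24915}} = \frac{238}{\left(-3456\right) \frac{1}{\left(-192 - 141570\right) - 24915}} = \frac{238}{\left(-3456\right) \frac{1}{-141762 - 24915}} = \frac{238}{\left(-3456\right) \frac{1}{-166677}} = \frac{238}{\left(-3456\right) \left(- \frac{1}{166677}\right)} = \frac{238}{\frac{1152}{55559}} = 238 \cdot \frac{55559}{1152} = \frac{6611521}{576}$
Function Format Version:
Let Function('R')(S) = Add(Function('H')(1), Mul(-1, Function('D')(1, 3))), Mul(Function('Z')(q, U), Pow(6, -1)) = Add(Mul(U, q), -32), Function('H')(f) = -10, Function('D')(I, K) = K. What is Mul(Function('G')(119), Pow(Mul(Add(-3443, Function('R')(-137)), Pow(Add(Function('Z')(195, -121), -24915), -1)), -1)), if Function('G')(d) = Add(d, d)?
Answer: Rational(6611521, 576) ≈ 11478.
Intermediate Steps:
Function('G')(d) = Mul(2, d)
Function('Z')(q, U) = Add(-192, Mul(6, U, q)) (Function('Z')(q, U) = Mul(6, Add(Mul(U, q), -32)) = Mul(6, Add(-32, Mul(U, q))) = Add(-192, Mul(6, U, q)))
Function('R')(S) = -13 (Function('R')(S) = Add(-10, Mul(-1, 3)) = Add(-10, -3) = -13)
Mul(Function('G')(119), Pow(Mul(Add(-3443, Function('R')(-137)), Pow(Add(Function('Z')(195, -121), -24915), -1)), -1)) = Mul(Mul(2, 119), Pow(Mul(Add(-3443, -13), Pow(Add(Add(-192, Mul(6, -121, 195)), -24915), -1)), -1)) = Mul(238, Pow(Mul(-3456, Pow(Add(Add(-192, -141570), -24915), -1)), -1)) = Mul(238, Pow(Mul(-3456, Pow(Add(-141762, -24915), -1)), -1)) = Mul(238, Pow(Mul(-3456, Pow(-166677, -1)), -1)) = Mul(238, Pow(Mul(-3456, Rational(-1, 166677)), -1)) = Mul(238, Pow(Rational(1152, 55559), -1)) = Mul(238, Rational(55559, 1152)) = Rational(6611521, 576)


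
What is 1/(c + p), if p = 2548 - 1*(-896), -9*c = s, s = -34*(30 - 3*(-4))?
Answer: 3/10808 ≈ 0.00027757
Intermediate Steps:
s = -1428 (s = -34*(30 + 12) = -34*42 = -1428)
c = 476/3 (c = -1/9*(-1428) = 476/3 ≈ 158.67)
p = 3444 (p = 2548 + 896 = 3444)
1/(c + p) = 1/(476/3 + 3444) = 1/(10808/3) = 3/10808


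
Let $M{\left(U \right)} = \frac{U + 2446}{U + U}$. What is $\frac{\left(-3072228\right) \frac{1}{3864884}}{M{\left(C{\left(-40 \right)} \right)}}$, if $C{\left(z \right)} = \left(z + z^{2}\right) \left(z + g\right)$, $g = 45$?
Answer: $- \frac{5990844600}{4949950183} \approx -1.2103$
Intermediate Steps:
$C{\left(z \right)} = \left(45 + z\right) \left(z + z^{2}\right)$ ($C{\left(z \right)} = \left(z + z^{2}\right) \left(z + 45\right) = \left(z + z^{2}\right) \left(45 + z\right) = \left(45 + z\right) \left(z + z^{2}\right)$)
$M{\left(U \right)} = \frac{2446 + U}{2 U}$
$\frac{\left(-3072228\right) \frac{1}{3864884}}{M{\left(C{\left(-40 \right)} \right)}} = \frac{\left(-3072228\right) \frac{1}{3864884}}{\frac{1}{2} \frac{1}{\left(-40\right) \left(45 + \left(-40\right)^{2} + 46 \left(-40\right)\right)} \left(2446 - 40 \left(45 + \left(-40\right)^{2} + 46 \left(-40\right)\right)\right)} = \frac{\left(-3072228\right) \frac{1}{3864884}}{\frac{1}{2} \frac{1}{\left(-40\right) \left(45 + 1600 - 1840\right)} \left(2446 - 40 \left(45 + 1600 - 1840\right)\right)} = - \frac{768057}{966221 \frac{2446 - -7800}{2 \left(\left(-40\right) \left(-195\right)\right)}} = - \frac{768057}{966221 \frac{2446 + 7800}{2 \cdot 7800}} = - \frac{768057}{966221 \cdot \frac{1}{2} \cdot \frac{1}{7800} \cdot 10246} = - \frac{768057}{966221 \cdot \frac{5123}{7800}} = \left(- \frac{768057}{966221}\right) \frac{7800}{5123} = - \frac{5990844600}{4949950183}$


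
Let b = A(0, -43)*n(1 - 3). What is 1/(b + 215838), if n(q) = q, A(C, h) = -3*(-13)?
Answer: 1/215760 ≈ 4.6348e-6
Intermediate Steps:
A(C, h) = 39
b = -78 (b = 39*(1 - 3) = 39*(-2) = -78)
1/(b + 215838) = 1/(-78 + 215838) = 1/215760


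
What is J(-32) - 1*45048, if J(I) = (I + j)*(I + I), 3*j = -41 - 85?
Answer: -40312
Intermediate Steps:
j = -42 (j = (-41 - 85)/3 = (⅓)*(-126) = -42)
J(I) = 2*I*(-42 + I) (J(I) = (I - 42)*(I + I) = (-42 + I)*(2*I) = 2*I*(-42 + I))
J(-32) - 1*45048 = 2*(-32)*(-42 - 32) - 1*45048 = 2*(-32)*(-74) - 45048 = 4736 - 45048 = -40312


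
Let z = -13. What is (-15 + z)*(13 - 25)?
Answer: 336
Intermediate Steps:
(-15 + z)*(13 - 25) = (-15 - 13)*(13 - 25) = -28*(-12) = 336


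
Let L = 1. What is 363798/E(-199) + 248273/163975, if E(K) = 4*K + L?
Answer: -3963760001/8690675 ≈ -456.09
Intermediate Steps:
E(K) = 1 + 4*K (E(K) = 4*K + 1 = 1 + 4*K)
363798/E(-199) + 248273/163975 = 363798/(1 + 4*(-199)) + 248273/163975 = 363798/(1 - 796) + 248273*(1/163975) = 363798/(-795) + 248273/163975 = 363798*(-1/795) + 248273/163975 = -121266/265 + 248273/163975 = -3963760001/8690675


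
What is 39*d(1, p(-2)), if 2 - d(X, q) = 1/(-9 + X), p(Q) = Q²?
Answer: 663/8 ≈ 82.875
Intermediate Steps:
d(X, q) = 2 - 1/(-9 + X)
39*d(1, p(-2)) = 39*((-19 + 2*1)/(-9 + 1)) = 39*((-19 + 2)/(-8)) = 39*(-⅛*(-17)) = 39*(17/8) = 663/8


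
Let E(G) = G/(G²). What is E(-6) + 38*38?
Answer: 8663/6 ≈ 1443.8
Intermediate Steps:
E(G) = 1/G (E(G) = G/G² = 1/G)
E(-6) + 38*38 = 1/(-6) + 38*38 = -⅙ + 1444 = 8663/6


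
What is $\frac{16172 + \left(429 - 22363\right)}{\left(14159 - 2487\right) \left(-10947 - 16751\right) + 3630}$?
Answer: $\frac{2881}{161643713} \approx 1.7823 \cdot 10^{-5}$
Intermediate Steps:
$\frac{16172 + \left(429 - 22363\right)}{\left(14159 - 2487\right) \left(-10947 - 16751\right) + 3630} = \frac{16172 + \left(429 - 22363\right)}{11672 \left(-27698\right) + 3630} = \frac{16172 - 21934}{-323291056 + 3630} = - \frac{5762}{-323287426} = \left(-5762\right) \left(- \frac{1}{323287426}\right) = \frac{2881}{161643713}$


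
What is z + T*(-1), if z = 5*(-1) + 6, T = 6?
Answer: -5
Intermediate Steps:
z = 1 (z = -5 + 6 = 1)
z + T*(-1) = 1 + 6*(-1) = 1 - 6 = -5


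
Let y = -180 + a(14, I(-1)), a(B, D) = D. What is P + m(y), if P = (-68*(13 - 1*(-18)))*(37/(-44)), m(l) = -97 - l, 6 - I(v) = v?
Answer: 20335/11 ≈ 1848.6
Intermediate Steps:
I(v) = 6 - v
y = -173 (y = -180 + (6 - 1*(-1)) = -180 + (6 + 1) = -180 + 7 = -173)
P = 19499/11 (P = (-68*(13 + 18))*(37*(-1/44)) = -68*31*(-37/44) = -2108*(-37/44) = 19499/11 ≈ 1772.6)
P + m(y) = 19499/11 + (-97 - 1*(-173)) = 19499/11 + (-97 + 173) = 19499/11 + 76 = 20335/11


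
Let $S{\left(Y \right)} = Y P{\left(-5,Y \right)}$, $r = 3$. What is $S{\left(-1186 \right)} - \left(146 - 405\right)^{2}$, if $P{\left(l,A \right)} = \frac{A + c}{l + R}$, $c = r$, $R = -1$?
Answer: $- \frac{902762}{3} \approx -3.0092 \cdot 10^{5}$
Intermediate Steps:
$c = 3$
$P{\left(l,A \right)} = \frac{3 + A}{-1 + l}$ ($P{\left(l,A \right)} = \frac{A + 3}{l - 1} = \frac{3 + A}{-1 + l}$)
$S{\left(Y \right)} = Y \left(- \frac{1}{2} - \frac{Y}{6}\right)$ ($S{\left(Y \right)} = Y \frac{3 + Y}{-1 - 5} = Y \frac{3 + Y}{-6} = Y \left(- \frac{3 + Y}{6}\right) = Y \left(- \frac{1}{2} - \frac{Y}{6}\right)$)
$S{\left(-1186 \right)} - \left(146 - 405\right)^{2} = \left(- \frac{1}{6}\right) \left(-1186\right) \left(3 - 1186\right) - \left(146 - 405\right)^{2} = \left(- \frac{1}{6}\right) \left(-1186\right) \left(-1183\right) - \left(-259\right)^{2} = - \frac{701519}{3} - 67081 = - \frac{902762}{3}$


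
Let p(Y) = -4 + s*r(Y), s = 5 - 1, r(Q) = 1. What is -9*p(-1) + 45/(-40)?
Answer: -9/8 ≈ -1.1250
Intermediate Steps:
s = 4
p(Y) = 0 (p(Y) = -4 + 4*1 = -4 + 4 = 0)
-9*p(-1) + 45/(-40) = -9*0 + 45/(-40) = 0 + 45*(-1/40) = 0 - 9/8 = -9/8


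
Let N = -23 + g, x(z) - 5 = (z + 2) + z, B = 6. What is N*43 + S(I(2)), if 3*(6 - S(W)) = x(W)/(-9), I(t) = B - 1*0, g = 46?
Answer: 26884/27 ≈ 995.70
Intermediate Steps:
x(z) = 7 + 2*z (x(z) = 5 + ((z + 2) + z) = 5 + ((2 + z) + z) = 5 + (2 + 2*z) = 7 + 2*z)
I(t) = 6 (I(t) = 6 - 1*0 = 6 + 0 = 6)
N = 23 (N = -23 + 46 = 23)
S(W) = 169/27 + 2*W/27 (S(W) = 6 - (7 + 2*W)/(3*(-9)) = 6 - (7 + 2*W)*(-1)/(3*9) = 6 - (-7/9 - 2*W/9)/3 = 6 + (7/27 + 2*W/27) = 169/27 + 2*W/27)
N*43 + S(I(2)) = 23*43 + (169/27 + (2/27)*6) = 989 + (169/27 + 4/9) = 989 + 181/27 = 26884/27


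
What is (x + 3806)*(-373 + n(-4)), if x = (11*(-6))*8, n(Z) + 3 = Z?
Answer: -1245640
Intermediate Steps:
n(Z) = -3 + Z
x = -528 (x = -66*8 = -528)
(x + 3806)*(-373 + n(-4)) = (-528 + 3806)*(-373 + (-3 - 4)) = 3278*(-373 - 7) = 3278*(-380) = -1245640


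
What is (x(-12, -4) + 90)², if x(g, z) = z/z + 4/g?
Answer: 73984/9 ≈ 8220.4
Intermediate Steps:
x(g, z) = 1 + 4/g
(x(-12, -4) + 90)² = ((4 - 12)/(-12) + 90)² = (-1/12*(-8) + 90)² = (⅔ + 90)² = (272/3)² = 73984/9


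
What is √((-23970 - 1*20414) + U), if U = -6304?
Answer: 48*I*√22 ≈ 225.14*I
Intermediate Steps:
√((-23970 - 1*20414) + U) = √((-23970 - 1*20414) - 6304) = √((-23970 - 20414) - 6304) = √(-44384 - 6304) = √(-50688) = 48*I*√22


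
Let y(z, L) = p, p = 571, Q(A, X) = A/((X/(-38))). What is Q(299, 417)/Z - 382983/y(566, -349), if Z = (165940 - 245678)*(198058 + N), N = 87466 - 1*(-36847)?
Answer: -2052611987572415638/3060296266167693 ≈ -670.72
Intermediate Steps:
N = 124313 (N = 87466 + 36847 = 124313)
Q(A, X) = -38*A/X (Q(A, X) = A/((X*(-1/38))) = A/((-X/38)) = A*(-38/X) = -38*A/X)
y(z, L) = 571
Z = -25705218798 (Z = (165940 - 245678)*(198058 + 124313) = -79738*322371 = -25705218798)
Q(299, 417)/Z - 382983/y(566, -349) = -38*299/417/(-25705218798) - 382983/571 = -38*299*1/417*(-1/25705218798) - 382983*1/571 = -11362/417*(-1/25705218798) - 382983/571 = 5681/5359538119383 - 382983/571 = -2052611987572415638/3060296266167693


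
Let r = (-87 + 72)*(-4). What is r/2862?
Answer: 10/477 ≈ 0.020964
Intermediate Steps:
r = 60 (r = -15*(-4) = 60)
r/2862 = 60/2862 = 60*(1/2862) = 10/477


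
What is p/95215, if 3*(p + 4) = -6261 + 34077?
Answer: 9268/95215 ≈ 0.097338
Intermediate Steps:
p = 9268 (p = -4 + (-6261 + 34077)/3 = -4 + (⅓)*27816 = -4 + 9272 = 9268)
p/95215 = 9268/95215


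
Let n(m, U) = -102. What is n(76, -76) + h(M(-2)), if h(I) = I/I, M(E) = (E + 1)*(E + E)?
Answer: -101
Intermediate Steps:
M(E) = 2*E*(1 + E) (M(E) = (1 + E)*(2*E) = 2*E*(1 + E))
h(I) = 1
n(76, -76) + h(M(-2)) = -102 + 1 = -101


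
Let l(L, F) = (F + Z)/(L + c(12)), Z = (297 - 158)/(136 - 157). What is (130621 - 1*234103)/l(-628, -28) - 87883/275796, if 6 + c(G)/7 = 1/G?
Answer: -401207147775499/200503692 ≈ -2.0010e+6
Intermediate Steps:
c(G) = -42 + 7/G
Z = -139/21 (Z = 139/(-21) = 139*(-1/21) = -139/21 ≈ -6.6190)
l(L, F) = (-139/21 + F)/(-497/12 + L) (l(L, F) = (F - 139/21)/(L + (-42 + 7/12)) = (-139/21 + F)/(L + (-42 + 7*(1/12))) = (-139/21 + F)/(L + (-42 + 7/12)) = (-139/21 + F)/(L - 497/12) = (-139/21 + F)/(-497/12 + L))
(130621 - 1*234103)/l(-628, -28) - 87883/275796 = (130621 - 1*234103)/((4*(-139 + 21*(-28))/(7*(-497 + 12*(-628))))) - 87883/275796 = (130621 - 234103)/((4*(-139 - 588)/(7*(-497 - 7536)))) - 87883*1/275796 = -103482/((4/7)*(-727)/(-8033)) - 87883/275796 = -103482/((4/7)*(-1/8033)*(-727)) - 87883/275796 = -103482/2908/56231 - 87883/275796 = -103482*56231/2908 - 87883/275796 = -2909448171/1454 - 87883/275796 = -401207147775499/200503692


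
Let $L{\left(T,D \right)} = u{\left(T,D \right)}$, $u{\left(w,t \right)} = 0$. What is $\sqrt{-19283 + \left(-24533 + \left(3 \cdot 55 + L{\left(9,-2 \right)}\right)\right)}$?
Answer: $i \sqrt{43651} \approx 208.93 i$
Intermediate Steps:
$L{\left(T,D \right)} = 0$
$\sqrt{-19283 + \left(-24533 + \left(3 \cdot 55 + L{\left(9,-2 \right)}\right)\right)} = \sqrt{-19283 + \left(-24533 + \left(3 \cdot 55 + 0\right)\right)} = \sqrt{-19283 + \left(-24533 + \left(165 + 0\right)\right)} = \sqrt{-19283 + \left(-24533 + 165\right)} = \sqrt{-19283 - 24368} = \sqrt{-43651} = i \sqrt{43651}$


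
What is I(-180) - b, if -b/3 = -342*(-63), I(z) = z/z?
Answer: 64639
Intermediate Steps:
I(z) = 1
b = -64638 (b = -(-1026)*(-63) = -3*21546 = -64638)
I(-180) - b = 1 - 1*(-64638) = 1 + 64638 = 64639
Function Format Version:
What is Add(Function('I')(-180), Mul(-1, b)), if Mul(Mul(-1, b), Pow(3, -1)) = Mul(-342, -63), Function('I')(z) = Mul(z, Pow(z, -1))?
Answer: 64639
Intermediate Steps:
Function('I')(z) = 1
b = -64638 (b = Mul(-3, Mul(-342, -63)) = Mul(-3, 21546) = -64638)
Add(Function('I')(-180), Mul(-1, b)) = Add(1, Mul(-1, -64638)) = Add(1, 64638) = 64639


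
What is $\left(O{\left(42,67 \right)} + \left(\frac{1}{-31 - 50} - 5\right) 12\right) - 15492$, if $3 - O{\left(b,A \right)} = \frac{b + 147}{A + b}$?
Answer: $- \frac{45766246}{2943} \approx -15551.0$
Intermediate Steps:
$O{\left(b,A \right)} = 3 - \frac{147 + b}{A + b}$ ($O{\left(b,A \right)} = 3 - \frac{b + 147}{A + b} = 3 - \frac{147 + b}{A + b}$)
$\left(O{\left(42,67 \right)} + \left(\frac{1}{-31 - 50} - 5\right) 12\right) - 15492 = \left(\frac{-147 + 2 \cdot 42 + 3 \cdot 67}{67 + 42} + \left(\frac{1}{-31 - 50} - 5\right) 12\right) - 15492 = \left(\frac{-147 + 84 + 201}{109} + \left(\frac{1}{-81} - 5\right) 12\right) - 15492 = \left(\frac{1}{109} \cdot 138 + \left(- \frac{1}{81} - 5\right) 12\right) - 15492 = \left(\frac{138}{109} - \frac{1624}{27}\right) - 15492 = - \frac{173290}{2943} - 15492 = - \frac{45766246}{2943}$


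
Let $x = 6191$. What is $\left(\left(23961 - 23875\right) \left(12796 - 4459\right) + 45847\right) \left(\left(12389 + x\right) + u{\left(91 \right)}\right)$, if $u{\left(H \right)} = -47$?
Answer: $14137509857$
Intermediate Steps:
$\left(\left(23961 - 23875\right) \left(12796 - 4459\right) + 45847\right) \left(\left(12389 + x\right) + u{\left(91 \right)}\right) = \left(\left(23961 - 23875\right) \left(12796 - 4459\right) + 45847\right) \left(\left(12389 + 6191\right) - 47\right) = \left(86 \cdot 8337 + 45847\right) \left(18580 - 47\right) = \left(716982 + 45847\right) 18533 = 762829 \cdot 18533 = 14137509857$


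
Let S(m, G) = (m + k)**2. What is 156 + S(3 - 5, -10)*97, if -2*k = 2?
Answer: 1029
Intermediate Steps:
k = -1 (k = -1/2*2 = -1)
S(m, G) = (-1 + m)**2 (S(m, G) = (m - 1)**2 = (-1 + m)**2)
156 + S(3 - 5, -10)*97 = 156 + (-1 + (3 - 5))**2*97 = 156 + (-1 - 2)**2*97 = 156 + (-3)**2*97 = 156 + 9*97 = 156 + 873 = 1029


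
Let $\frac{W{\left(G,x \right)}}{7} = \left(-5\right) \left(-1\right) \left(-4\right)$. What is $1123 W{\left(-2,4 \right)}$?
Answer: $-157220$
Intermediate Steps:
$W{\left(G,x \right)} = -140$ ($W{\left(G,x \right)} = 7 \left(-5\right) \left(-1\right) \left(-4\right) = 7 \cdot 5 \left(-4\right) = 7 \left(-20\right) = -140$)
$1123 W{\left(-2,4 \right)} = 1123 \left(-140\right) = -157220$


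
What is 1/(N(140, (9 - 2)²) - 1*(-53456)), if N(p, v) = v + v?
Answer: 1/53554 ≈ 1.8673e-5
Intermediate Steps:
N(p, v) = 2*v
1/(N(140, (9 - 2)²) - 1*(-53456)) = 1/(2*(9 - 2)² - 1*(-53456)) = 1/(2*7² + 53456) = 1/(2*49 + 53456) = 1/(98 + 53456) = 1/53554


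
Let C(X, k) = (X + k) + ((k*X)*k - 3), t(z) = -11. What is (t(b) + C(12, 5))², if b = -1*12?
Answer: 91809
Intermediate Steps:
b = -12
C(X, k) = -3 + X + k + X*k² (C(X, k) = (X + k) + ((X*k)*k - 3) = (X + k) + (X*k² - 3) = (X + k) + (-3 + X*k²) = -3 + X + k + X*k²)
(t(b) + C(12, 5))² = (-11 + (-3 + 12 + 5 + 12*5²))² = (-11 + (-3 + 12 + 5 + 12*25))² = (-11 + (-3 + 12 + 5 + 300))² = (-11 + 314)² = 303² = 91809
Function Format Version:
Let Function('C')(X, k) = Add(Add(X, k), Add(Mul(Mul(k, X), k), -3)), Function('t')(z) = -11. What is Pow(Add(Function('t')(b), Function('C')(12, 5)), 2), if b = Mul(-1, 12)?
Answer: 91809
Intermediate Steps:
b = -12
Function('C')(X, k) = Add(-3, X, k, Mul(X, Pow(k, 2))) (Function('C')(X, k) = Add(Add(X, k), Add(Mul(Mul(X, k), k), -3)) = Add(Add(X, k), Add(Mul(X, Pow(k, 2)), -3)) = Add(Add(X, k), Add(-3, Mul(X, Pow(k, 2)))) = Add(-3, X, k, Mul(X, Pow(k, 2))))
Pow(Add(Function('t')(b), Function('C')(12, 5)), 2) = Pow(Add(-11, Add(-3, 12, 5, Mul(12, Pow(5, 2)))), 2) = Pow(Add(-11, Add(-3, 12, 5, Mul(12, 25))), 2) = Pow(Add(-11, Add(-3, 12, 5, 300)), 2) = Pow(Add(-11, 314), 2) = Pow(303, 2) = 91809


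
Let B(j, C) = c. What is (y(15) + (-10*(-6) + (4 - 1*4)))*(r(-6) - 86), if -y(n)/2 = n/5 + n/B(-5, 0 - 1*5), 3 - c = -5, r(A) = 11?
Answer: -15075/4 ≈ -3768.8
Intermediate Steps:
c = 8 (c = 3 - 1*(-5) = 3 + 5 = 8)
B(j, C) = 8
y(n) = -13*n/20 (y(n) = -2*(n/5 + n/8) = -13*n/20)
(y(15) + (-10*(-6) + (4 - 1*4)))*(r(-6) - 86) = (-13/20*15 + (-10*(-6) + (4 - 1*4)))*(11 - 86) = (-39/4 + (60 + (4 - 4)))*(-75) = (-39/4 + (60 + 0))*(-75) = (-39/4 + 60)*(-75) = (201/4)*(-75) = -15075/4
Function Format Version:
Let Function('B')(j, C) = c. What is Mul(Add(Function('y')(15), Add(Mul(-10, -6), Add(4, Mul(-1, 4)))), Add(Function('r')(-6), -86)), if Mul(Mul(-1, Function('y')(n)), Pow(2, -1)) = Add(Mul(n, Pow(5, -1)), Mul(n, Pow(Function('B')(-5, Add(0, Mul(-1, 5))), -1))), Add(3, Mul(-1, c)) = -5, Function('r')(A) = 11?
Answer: Rational(-15075, 4) ≈ -3768.8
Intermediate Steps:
c = 8 (c = Add(3, Mul(-1, -5)) = Add(3, 5) = 8)
Function('B')(j, C) = 8
Function('y')(n) = Mul(Rational(-13, 20), n) (Function('y')(n) = Mul(-2, Add(Mul(n, Pow(5, -1)), Mul(n, Pow(8, -1)))) = Mul(-2, Add(Mul(n, Rational(1, 5)), Mul(n, Rational(1, 8)))) = Mul(-2, Add(Mul(Rational(1, 5), n), Mul(Rational(1, 8), n))) = Mul(-2, Mul(Rational(13, 40), n)) = Mul(Rational(-13, 20), n))
Mul(Add(Function('y')(15), Add(Mul(-10, -6), Add(4, Mul(-1, 4)))), Add(Function('r')(-6), -86)) = Mul(Add(Mul(Rational(-13, 20), 15), Add(Mul(-10, -6), Add(4, Mul(-1, 4)))), Add(11, -86)) = Mul(Add(Rational(-39, 4), Add(60, Add(4, -4))), -75) = Mul(Add(Rational(-39, 4), Add(60, 0)), -75) = Mul(Add(Rational(-39, 4), 60), -75) = Mul(Rational(201, 4), -75) = Rational(-15075, 4)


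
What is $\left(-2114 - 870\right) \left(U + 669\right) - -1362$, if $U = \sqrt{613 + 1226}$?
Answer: $-1994934 - 2984 \sqrt{1839} \approx -2.1229 \cdot 10^{6}$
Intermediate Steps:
$U = \sqrt{1839} \approx 42.884$
$\left(-2114 - 870\right) \left(U + 669\right) - -1362 = \left(-2114 - 870\right) \left(\sqrt{1839} + 669\right) - -1362 = - 2984 \left(669 + \sqrt{1839}\right) + 1362 = \left(-1996296 - 2984 \sqrt{1839}\right) + 1362 = -1994934 - 2984 \sqrt{1839}$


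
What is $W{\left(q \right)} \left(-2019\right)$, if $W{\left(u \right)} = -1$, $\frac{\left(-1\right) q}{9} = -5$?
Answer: $2019$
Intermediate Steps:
$q = 45$ ($q = \left(-9\right) \left(-5\right) = 45$)
$W{\left(q \right)} \left(-2019\right) = \left(-1\right) \left(-2019\right) = 2019$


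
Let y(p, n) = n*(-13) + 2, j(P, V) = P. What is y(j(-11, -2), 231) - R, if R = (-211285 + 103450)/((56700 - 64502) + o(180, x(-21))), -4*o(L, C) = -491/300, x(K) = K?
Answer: -28224490909/9361909 ≈ -3014.8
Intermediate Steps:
y(p, n) = 2 - 13*n (y(p, n) = -13*n + 2 = 2 - 13*n)
o(L, C) = 491/1200 (o(L, C) = -(-491)/(4*300) = -¼*(-491/300) = 491/1200)
R = 129402000/9361909 (R = (-211285 + 103450)/((56700 - 64502) + 491/1200) = -107835/(-7802 + 491/1200) = -107835/(-9361909/1200) = -107835*(-1200/9361909) = 129402000/9361909 ≈ 13.822)
y(j(-11, -2), 231) - R = (2 - 13*231) - 1*129402000/9361909 = (2 - 3003) - 129402000/9361909 = -3001 - 129402000/9361909 = -28224490909/9361909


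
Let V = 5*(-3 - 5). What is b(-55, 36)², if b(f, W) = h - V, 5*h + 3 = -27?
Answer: 1156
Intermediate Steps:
V = -40 (V = 5*(-8) = -40)
h = -6 (h = -⅗ + (⅕)*(-27) = -⅗ - 27/5 = -6)
b(f, W) = 34 (b(f, W) = -6 - 1*(-40) = -6 + 40 = 34)
b(-55, 36)² = 34² = 1156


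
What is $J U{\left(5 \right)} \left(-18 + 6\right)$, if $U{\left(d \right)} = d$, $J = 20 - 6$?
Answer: $-840$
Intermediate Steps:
$J = 14$ ($J = 20 - 6 = 14$)
$J U{\left(5 \right)} \left(-18 + 6\right) = 14 \cdot 5 \left(-18 + 6\right) = 70 \left(-12\right) = -840$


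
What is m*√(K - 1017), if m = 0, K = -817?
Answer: 0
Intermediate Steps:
m*√(K - 1017) = 0*√(-817 - 1017) = 0*√(-1834) = 0*(I*√1834) = 0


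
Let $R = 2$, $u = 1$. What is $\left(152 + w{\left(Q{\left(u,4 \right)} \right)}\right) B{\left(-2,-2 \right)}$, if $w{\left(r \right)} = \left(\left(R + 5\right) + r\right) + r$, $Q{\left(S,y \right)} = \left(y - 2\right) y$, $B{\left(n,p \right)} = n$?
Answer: $-350$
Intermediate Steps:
$Q{\left(S,y \right)} = y \left(-2 + y\right)$ ($Q{\left(S,y \right)} = \left(-2 + y\right) y = y \left(-2 + y\right)$)
$w{\left(r \right)} = 7 + 2 r$ ($w{\left(r \right)} = \left(\left(2 + 5\right) + r\right) + r = \left(7 + r\right) + r = 7 + 2 r$)
$\left(152 + w{\left(Q{\left(u,4 \right)} \right)}\right) B{\left(-2,-2 \right)} = \left(152 + \left(7 + 2 \cdot 4 \left(-2 + 4\right)\right)\right) \left(-2\right) = \left(152 + \left(7 + 2 \cdot 4 \cdot 2\right)\right) \left(-2\right) = \left(152 + \left(7 + 2 \cdot 8\right)\right) \left(-2\right) = \left(152 + \left(7 + 16\right)\right) \left(-2\right) = \left(152 + 23\right) \left(-2\right) = 175 \left(-2\right) = -350$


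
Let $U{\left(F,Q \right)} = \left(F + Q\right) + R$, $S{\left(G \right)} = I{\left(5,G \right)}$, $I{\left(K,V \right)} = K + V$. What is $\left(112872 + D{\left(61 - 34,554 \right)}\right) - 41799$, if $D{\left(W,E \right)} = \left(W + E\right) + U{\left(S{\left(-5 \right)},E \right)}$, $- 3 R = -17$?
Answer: $\frac{216641}{3} \approx 72214.0$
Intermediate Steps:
$S{\left(G \right)} = 5 + G$
$R = \frac{17}{3}$ ($R = \left(- \frac{1}{3}\right) \left(-17\right) = \frac{17}{3} \approx 5.6667$)
$U{\left(F,Q \right)} = \frac{17}{3} + F + Q$ ($U{\left(F,Q \right)} = \left(F + Q\right) + \frac{17}{3} = \frac{17}{3} + F + Q$)
$D{\left(W,E \right)} = \frac{17}{3} + W + 2 E$ ($D{\left(W,E \right)} = \left(W + E\right) + \left(\frac{17}{3} + \left(5 - 5\right) + E\right) = \left(E + W\right) + \left(\frac{17}{3} + 0 + E\right) = \left(E + W\right) + \left(\frac{17}{3} + E\right) = \frac{17}{3} + W + 2 E$)
$\left(112872 + D{\left(61 - 34,554 \right)}\right) - 41799 = \left(112872 + \left(\frac{17}{3} + \left(61 - 34\right) + 2 \cdot 554\right)\right) - 41799 = \left(112872 + \left(\frac{17}{3} + 27 + 1108\right)\right) - 41799 = \left(112872 + \frac{3422}{3}\right) - 41799 = \frac{342038}{3} - 41799 = \frac{216641}{3}$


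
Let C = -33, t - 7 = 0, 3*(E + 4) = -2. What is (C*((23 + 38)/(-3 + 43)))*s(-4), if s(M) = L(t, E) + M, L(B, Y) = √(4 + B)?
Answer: 2013/10 - 2013*√11/40 ≈ 34.391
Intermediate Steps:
E = -14/3 (E = -4 + (⅓)*(-2) = -4 - ⅔ = -14/3 ≈ -4.6667)
t = 7 (t = 7 + 0 = 7)
s(M) = M + √11 (s(M) = √(4 + 7) + M = √11 + M = M + √11)
(C*((23 + 38)/(-3 + 43)))*s(-4) = (-33*(23 + 38)/(-3 + 43))*(-4 + √11) = (-2013/40)*(-4 + √11) = (-33*61/40)*(-4 + √11) = -2013*(-4 + √11)/40 = 2013/10 - 2013*√11/40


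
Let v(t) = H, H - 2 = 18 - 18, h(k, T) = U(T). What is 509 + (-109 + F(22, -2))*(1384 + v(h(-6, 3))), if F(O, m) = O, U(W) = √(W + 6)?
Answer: -120073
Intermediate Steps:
U(W) = √(6 + W)
h(k, T) = √(6 + T)
H = 2 (H = 2 + (18 - 18) = 2 + 0 = 2)
v(t) = 2
509 + (-109 + F(22, -2))*(1384 + v(h(-6, 3))) = 509 + (-109 + 22)*(1384 + 2) = 509 - 87*1386 = 509 - 120582 = -120073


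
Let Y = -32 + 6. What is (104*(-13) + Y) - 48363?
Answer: -49741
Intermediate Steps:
Y = -26
(104*(-13) + Y) - 48363 = (104*(-13) - 26) - 48363 = (-1352 - 26) - 48363 = -1378 - 48363 = -49741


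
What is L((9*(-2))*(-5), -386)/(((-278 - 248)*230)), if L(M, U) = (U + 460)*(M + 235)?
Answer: -2405/12098 ≈ -0.19879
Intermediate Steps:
L(M, U) = (235 + M)*(460 + U) (L(M, U) = (460 + U)*(235 + M) = (235 + M)*(460 + U))
L((9*(-2))*(-5), -386)/(((-278 - 248)*230)) = (108100 + 235*(-386) + 460*((9*(-2))*(-5)) + ((9*(-2))*(-5))*(-386))/(((-278 - 248)*230)) = (108100 - 90710 + 460*(-18*(-5)) - 18*(-5)*(-386))/((-526*230)) = (108100 - 90710 + 460*90 + 90*(-386))/(-120980) = (108100 - 90710 + 41400 - 34740)*(-1/120980) = 24050*(-1/120980) = -2405/12098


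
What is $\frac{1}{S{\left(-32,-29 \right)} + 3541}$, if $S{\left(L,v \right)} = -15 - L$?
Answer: $\frac{1}{3558} \approx 0.00028106$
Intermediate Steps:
$\frac{1}{S{\left(-32,-29 \right)} + 3541} = \frac{1}{\left(-15 - -32\right) + 3541} = \frac{1}{\left(-15 + 32\right) + 3541} = \frac{1}{17 + 3541} = \frac{1}{3558}$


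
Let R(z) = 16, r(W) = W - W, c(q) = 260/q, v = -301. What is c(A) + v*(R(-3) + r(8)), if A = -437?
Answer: -2104852/437 ≈ -4816.6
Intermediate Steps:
r(W) = 0
c(A) + v*(R(-3) + r(8)) = 260/(-437) - 301*(16 + 0) = 260*(-1/437) - 301*16 = -260/437 - 4816 = -2104852/437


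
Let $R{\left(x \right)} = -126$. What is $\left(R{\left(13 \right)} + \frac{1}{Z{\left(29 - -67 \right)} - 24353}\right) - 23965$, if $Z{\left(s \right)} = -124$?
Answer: $- \frac{589675408}{24477} \approx -24091.0$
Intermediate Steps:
$\left(R{\left(13 \right)} + \frac{1}{Z{\left(29 - -67 \right)} - 24353}\right) - 23965 = \left(-126 + \frac{1}{-124 - 24353}\right) - 23965 = \left(-126 + \frac{1}{-24477}\right) - 23965 = \left(-126 - \frac{1}{24477}\right) - 23965 = - \frac{3084103}{24477} - 23965 = - \frac{589675408}{24477}$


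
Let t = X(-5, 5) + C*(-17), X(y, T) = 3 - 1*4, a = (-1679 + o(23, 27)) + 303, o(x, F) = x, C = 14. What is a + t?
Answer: -1592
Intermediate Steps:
a = -1353 (a = (-1679 + 23) + 303 = -1656 + 303 = -1353)
X(y, T) = -1 (X(y, T) = 3 - 4 = -1)
t = -239 (t = -1 + 14*(-17) = -1 - 238 = -239)
a + t = -1353 - 239 = -1592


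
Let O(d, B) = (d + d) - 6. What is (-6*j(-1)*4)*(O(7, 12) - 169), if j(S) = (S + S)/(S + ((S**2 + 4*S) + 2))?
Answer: 3864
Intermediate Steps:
j(S) = 2*S/(2 + S**2 + 5*S) (j(S) = (2*S)/(S + (2 + S**2 + 4*S)) = (2*S)/(2 + S**2 + 5*S) = 2*S/(2 + S**2 + 5*S))
O(d, B) = -6 + 2*d (O(d, B) = 2*d - 6 = -6 + 2*d)
(-6*j(-1)*4)*(O(7, 12) - 169) = (-12*(-1)/(2 + (-1)**2 + 5*(-1))*4)*((-6 + 2*7) - 169) = (-12*(-1)/(2 + 1 - 5)*4)*((-6 + 14) - 169) = (-12*(-1)/(-2)*4)*(8 - 169) = (-12*(-1)*(-1)/2*4)*(-161) = (-6*1*4)*(-161) = -6*4*(-161) = -24*(-161) = 3864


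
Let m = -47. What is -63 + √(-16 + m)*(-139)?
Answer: -63 - 417*I*√7 ≈ -63.0 - 1103.3*I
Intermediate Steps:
-63 + √(-16 + m)*(-139) = -63 + √(-16 - 47)*(-139) = -63 + √(-63)*(-139) = -63 + (3*I*√7)*(-139) = -63 - 417*I*√7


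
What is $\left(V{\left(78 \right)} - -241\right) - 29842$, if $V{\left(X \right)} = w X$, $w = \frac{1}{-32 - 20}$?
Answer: $- \frac{59205}{2} \approx -29603.0$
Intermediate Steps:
$w = - \frac{1}{52}$ ($w = \frac{1}{-52} = - \frac{1}{52} \approx -0.019231$)
$V{\left(X \right)} = - \frac{X}{52}$
$\left(V{\left(78 \right)} - -241\right) - 29842 = \left(\left(- \frac{1}{52}\right) 78 - -241\right) - 29842 = \left(- \frac{3}{2} + 241\right) - 29842 = \frac{479}{2} - 29842 = - \frac{59205}{2}$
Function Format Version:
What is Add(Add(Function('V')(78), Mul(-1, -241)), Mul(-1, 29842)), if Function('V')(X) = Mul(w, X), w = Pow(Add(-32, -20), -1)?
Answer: Rational(-59205, 2) ≈ -29603.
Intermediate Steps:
w = Rational(-1, 52) (w = Pow(-52, -1) = Rational(-1, 52) ≈ -0.019231)
Function('V')(X) = Mul(Rational(-1, 52), X)
Add(Add(Function('V')(78), Mul(-1, -241)), Mul(-1, 29842)) = Add(Add(Mul(Rational(-1, 52), 78), Mul(-1, -241)), Mul(-1, 29842)) = Add(Add(Rational(-3, 2), 241), -29842) = Add(Rational(479, 2), -29842) = Rational(-59205, 2)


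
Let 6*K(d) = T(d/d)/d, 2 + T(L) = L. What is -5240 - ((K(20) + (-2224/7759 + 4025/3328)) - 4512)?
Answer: -282329915641/387329280 ≈ -728.91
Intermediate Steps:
T(L) = -2 + L
K(d) = -1/(6*d) (K(d) = ((-2 + d/d)/d)/6 = ((-2 + 1)/d)/6 = (-1/d)/6 = -1/(6*d))
-5240 - ((K(20) + (-2224/7759 + 4025/3328)) - 4512) = -5240 - ((-⅙/20 + (-2224/7759 + 4025/3328)) - 4512) = -5240 - ((-⅙*1/20 + (-2224*1/7759 + 4025*(1/3328))) - 4512) = -5240 - ((-1/120 + (-2224/7759 + 4025/3328)) - 4512) = -5240 - ((-1/120 + 23828503/25821952) - 4512) = -5240 - (354199801/387329280 - 4512) = -5240 - 1*(-1747275511559/387329280) = -5240 + 1747275511559/387329280 = -282329915641/387329280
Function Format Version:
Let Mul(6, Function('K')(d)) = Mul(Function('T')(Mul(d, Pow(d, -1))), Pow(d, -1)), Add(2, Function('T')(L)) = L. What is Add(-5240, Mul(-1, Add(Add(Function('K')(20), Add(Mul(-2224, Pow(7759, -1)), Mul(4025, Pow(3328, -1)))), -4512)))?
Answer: Rational(-282329915641, 387329280) ≈ -728.91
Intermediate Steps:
Function('T')(L) = Add(-2, L)
Function('K')(d) = Mul(Rational(-1, 6), Pow(d, -1)) (Function('K')(d) = Mul(Rational(1, 6), Mul(Add(-2, Mul(d, Pow(d, -1))), Pow(d, -1))) = Mul(Rational(1, 6), Mul(Add(-2, 1), Pow(d, -1))) = Mul(Rational(1, 6), Mul(-1, Pow(d, -1))) = Mul(Rational(-1, 6), Pow(d, -1)))
Add(-5240, Mul(-1, Add(Add(Function('K')(20), Add(Mul(-2224, Pow(7759, -1)), Mul(4025, Pow(3328, -1)))), -4512))) = Add(-5240, Mul(-1, Add(Add(Mul(Rational(-1, 6), Pow(20, -1)), Add(Mul(-2224, Pow(7759, -1)), Mul(4025, Pow(3328, -1)))), -4512))) = Add(-5240, Mul(-1, Add(Add(Mul(Rational(-1, 6), Rational(1, 20)), Add(Mul(-2224, Rational(1, 7759)), Mul(4025, Rational(1, 3328)))), -4512))) = Add(-5240, Mul(-1, Add(Add(Rational(-1, 120), Add(Rational(-2224, 7759), Rational(4025, 3328))), -4512))) = Add(-5240, Mul(-1, Add(Add(Rational(-1, 120), Rational(23828503, 25821952)), -4512))) = Add(-5240, Mul(-1, Add(Rational(354199801, 387329280), -4512))) = Add(-5240, Mul(-1, Rational(-1747275511559, 387329280))) = Add(-5240, Rational(1747275511559, 387329280)) = Rational(-282329915641, 387329280)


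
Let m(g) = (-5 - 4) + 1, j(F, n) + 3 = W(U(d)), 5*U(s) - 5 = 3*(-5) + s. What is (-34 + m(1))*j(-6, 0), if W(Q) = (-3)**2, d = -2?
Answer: -252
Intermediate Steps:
U(s) = -2 + s/5 (U(s) = 1 + (3*(-5) + s)/5 = 1 + (-15 + s)/5 = 1 + (-3 + s/5) = -2 + s/5)
W(Q) = 9
j(F, n) = 6 (j(F, n) = -3 + 9 = 6)
m(g) = -8 (m(g) = -9 + 1 = -8)
(-34 + m(1))*j(-6, 0) = (-34 - 8)*6 = -42*6 = -252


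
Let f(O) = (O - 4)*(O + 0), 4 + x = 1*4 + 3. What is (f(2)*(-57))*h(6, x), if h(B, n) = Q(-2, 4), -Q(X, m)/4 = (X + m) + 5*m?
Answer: -20064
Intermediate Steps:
Q(X, m) = -24*m - 4*X (Q(X, m) = -4*((X + m) + 5*m) = -4*(X + 6*m) = -24*m - 4*X)
x = 3 (x = -4 + (1*4 + 3) = -4 + (4 + 3) = -4 + 7 = 3)
h(B, n) = -88 (h(B, n) = -24*4 - 4*(-2) = -96 + 8 = -88)
f(O) = O*(-4 + O) (f(O) = (-4 + O)*O = O*(-4 + O))
(f(2)*(-57))*h(6, x) = ((2*(-4 + 2))*(-57))*(-88) = ((2*(-2))*(-57))*(-88) = -4*(-57)*(-88) = 228*(-88) = -20064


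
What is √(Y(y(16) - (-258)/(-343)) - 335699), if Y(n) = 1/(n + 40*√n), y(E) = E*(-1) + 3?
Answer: 7*√2*√((16158087 - 959140*I*√33019)/(-4717 + 280*I*√33019)) ≈ 5.7681e-6 - 579.4*I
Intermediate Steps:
y(E) = 3 - E (y(E) = -E + 3 = 3 - E)
√(Y(y(16) - (-258)/(-343)) - 335699) = √(1/(((3 - 1*16) - (-258)/(-343)) + 40*√((3 - 1*16) - (-258)/(-343))) - 335699) = √(1/(((3 - 16) - (-258)*(-1)/343) + 40*√((3 - 16) - (-258)*(-1)/343)) - 335699) = √(1/((-13 - 1*258/343) + 40*√(-13 - 1*258/343)) - 335699) = √(1/((-13 - 258/343) + 40*√(-13 - 258/343)) - 335699) = √(1/(-4717/343 + 40*√(-4717/343)) - 335699) = √(1/(-4717/343 + 40*(I*√33019/49)) - 335699) = √(1/(-4717/343 + 40*I*√33019/49) - 335699) = √(-335699 + 1/(-4717/343 + 40*I*√33019/49))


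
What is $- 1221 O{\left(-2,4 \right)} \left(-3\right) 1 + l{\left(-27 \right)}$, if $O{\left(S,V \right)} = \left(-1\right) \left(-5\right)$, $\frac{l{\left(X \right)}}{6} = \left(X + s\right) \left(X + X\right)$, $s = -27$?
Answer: $35811$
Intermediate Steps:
$l{\left(X \right)} = 12 X \left(-27 + X\right)$ ($l{\left(X \right)} = 6 \left(X - 27\right) \left(X + X\right) = 6 \left(-27 + X\right) 2 X = 6 \cdot 2 X \left(-27 + X\right) = 12 X \left(-27 + X\right)$)
$O{\left(S,V \right)} = 5$
$- 1221 O{\left(-2,4 \right)} \left(-3\right) 1 + l{\left(-27 \right)} = - 1221 \cdot 5 \left(-3\right) 1 + 12 \left(-27\right) \left(-27 - 27\right) = - 1221 \left(\left(-15\right) 1\right) + 12 \left(-27\right) \left(-54\right) = \left(-1221\right) \left(-15\right) + 17496 = 18315 + 17496 = 35811$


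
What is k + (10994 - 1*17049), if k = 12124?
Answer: 6069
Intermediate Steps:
k + (10994 - 1*17049) = 12124 + (10994 - 1*17049) = 12124 + (10994 - 17049) = 12124 - 6055 = 6069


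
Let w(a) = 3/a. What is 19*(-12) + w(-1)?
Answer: -231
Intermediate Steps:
19*(-12) + w(-1) = 19*(-12) + 3/(-1) = -228 + 3*(-1) = -228 - 3 = -231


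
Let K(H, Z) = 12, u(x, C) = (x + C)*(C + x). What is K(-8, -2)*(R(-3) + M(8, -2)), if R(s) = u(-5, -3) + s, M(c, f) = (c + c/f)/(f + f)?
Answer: 720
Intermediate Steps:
u(x, C) = (C + x)² (u(x, C) = (C + x)*(C + x) = (C + x)²)
M(c, f) = (c + c/f)/(2*f) (M(c, f) = (c + c/f)/((2*f)) = (c + c/f)*(1/(2*f)) = (c + c/f)/(2*f))
R(s) = 64 + s (R(s) = (-3 - 5)² + s = (-8)² + s = 64 + s)
K(-8, -2)*(R(-3) + M(8, -2)) = 12*((64 - 3) + (½)*8*(1 - 2)/(-2)²) = 12*(61 + (½)*8*(¼)*(-1)) = 12*(61 - 1) = 12*60 = 720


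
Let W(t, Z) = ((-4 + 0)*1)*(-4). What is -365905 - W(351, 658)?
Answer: -365921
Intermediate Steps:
W(t, Z) = 16 (W(t, Z) = -4*1*(-4) = -4*(-4) = 16)
-365905 - W(351, 658) = -365905 - 1*16 = -365905 - 16 = -365921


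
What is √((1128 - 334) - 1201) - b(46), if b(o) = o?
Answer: -46 + I*√407 ≈ -46.0 + 20.174*I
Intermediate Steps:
√((1128 - 334) - 1201) - b(46) = √((1128 - 334) - 1201) - 1*46 = √(794 - 1201) - 46 = √(-407) - 46 = I*√407 - 46 = -46 + I*√407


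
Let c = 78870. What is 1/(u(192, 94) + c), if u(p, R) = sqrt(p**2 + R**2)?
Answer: 7887/622043120 - sqrt(457)/622043120 ≈ 1.2645e-5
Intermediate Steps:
u(p, R) = sqrt(R**2 + p**2)
1/(u(192, 94) + c) = 1/(sqrt(94**2 + 192**2) + 78870) = 1/(sqrt(8836 + 36864) + 78870) = 1/(sqrt(45700) + 78870) = 1/(10*sqrt(457) + 78870) = 1/(78870 + 10*sqrt(457))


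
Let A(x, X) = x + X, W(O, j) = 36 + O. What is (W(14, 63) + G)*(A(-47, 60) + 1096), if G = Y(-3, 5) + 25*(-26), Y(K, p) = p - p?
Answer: -665400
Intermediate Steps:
Y(K, p) = 0
G = -650 (G = 0 + 25*(-26) = 0 - 650 = -650)
A(x, X) = X + x
(W(14, 63) + G)*(A(-47, 60) + 1096) = ((36 + 14) - 650)*((60 - 47) + 1096) = (50 - 650)*(13 + 1096) = -600*1109 = -665400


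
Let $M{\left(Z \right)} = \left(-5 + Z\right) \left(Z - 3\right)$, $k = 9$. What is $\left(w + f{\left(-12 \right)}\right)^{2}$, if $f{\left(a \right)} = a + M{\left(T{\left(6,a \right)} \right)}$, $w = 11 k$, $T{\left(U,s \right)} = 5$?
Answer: $7569$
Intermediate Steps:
$M{\left(Z \right)} = \left(-5 + Z\right) \left(-3 + Z\right)$
$w = 99$ ($w = 11 \cdot 9 = 99$)
$f{\left(a \right)} = a$ ($f{\left(a \right)} = a + \left(15 + 5^{2} - 40\right) = a + \left(15 + 25 - 40\right) = a + 0 = a$)
$\left(w + f{\left(-12 \right)}\right)^{2} = \left(99 - 12\right)^{2} = 87^{2} = 7569$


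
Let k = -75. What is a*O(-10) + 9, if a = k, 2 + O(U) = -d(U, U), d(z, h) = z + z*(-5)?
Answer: 3159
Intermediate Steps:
d(z, h) = -4*z (d(z, h) = z - 5*z = -4*z)
O(U) = -2 + 4*U (O(U) = -2 - (-4)*U = -2 + 4*U)
a = -75
a*O(-10) + 9 = -75*(-2 + 4*(-10)) + 9 = -75*(-2 - 40) + 9 = -75*(-42) + 9 = 3150 + 9 = 3159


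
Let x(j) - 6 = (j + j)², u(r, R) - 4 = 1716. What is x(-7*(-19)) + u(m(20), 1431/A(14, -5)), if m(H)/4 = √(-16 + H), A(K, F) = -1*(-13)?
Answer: 72482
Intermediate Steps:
A(K, F) = 13
m(H) = 4*√(-16 + H)
u(r, R) = 1720 (u(r, R) = 4 + 1716 = 1720)
x(j) = 6 + 4*j² (x(j) = 6 + (j + j)² = 6 + (2*j)² = 6 + 4*j²)
x(-7*(-19)) + u(m(20), 1431/A(14, -5)) = (6 + 4*(-7*(-19))²) + 1720 = (6 + 4*133²) + 1720 = (6 + 4*17689) + 1720 = (6 + 70756) + 1720 = 70762 + 1720 = 72482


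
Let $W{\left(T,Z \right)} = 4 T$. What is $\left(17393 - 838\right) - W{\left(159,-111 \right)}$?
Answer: $15919$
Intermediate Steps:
$\left(17393 - 838\right) - W{\left(159,-111 \right)} = \left(17393 - 838\right) - 4 \cdot 159 = \left(17393 - 838\right) - 636 = 16555 - 636 = 15919$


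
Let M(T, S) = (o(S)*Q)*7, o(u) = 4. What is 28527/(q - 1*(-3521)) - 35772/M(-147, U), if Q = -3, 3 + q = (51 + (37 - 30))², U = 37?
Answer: 186621/434 ≈ 430.00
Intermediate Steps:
q = 3361 (q = -3 + (51 + (37 - 30))² = -3 + (51 + 7)² = -3 + 58² = -3 + 3364 = 3361)
M(T, S) = -84 (M(T, S) = (4*(-3))*7 = -12*7 = -84)
28527/(q - 1*(-3521)) - 35772/M(-147, U) = 28527/(3361 - 1*(-3521)) - 35772/(-84) = 28527/(3361 + 3521) - 35772*(-1/84) = 28527/6882 + 2981/7 = 28527*(1/6882) + 2981/7 = 257/62 + 2981/7 = 186621/434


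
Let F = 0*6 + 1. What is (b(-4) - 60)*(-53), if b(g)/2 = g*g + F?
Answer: 1378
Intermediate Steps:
F = 1 (F = 0 + 1 = 1)
b(g) = 2 + 2*g**2 (b(g) = 2*(g*g + 1) = 2*(g**2 + 1) = 2*(1 + g**2) = 2 + 2*g**2)
(b(-4) - 60)*(-53) = ((2 + 2*(-4)**2) - 60)*(-53) = ((2 + 2*16) - 60)*(-53) = ((2 + 32) - 60)*(-53) = (34 - 60)*(-53) = -26*(-53) = 1378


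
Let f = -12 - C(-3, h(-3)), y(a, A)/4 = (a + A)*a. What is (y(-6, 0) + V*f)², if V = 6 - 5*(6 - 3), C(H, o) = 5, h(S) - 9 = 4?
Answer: 88209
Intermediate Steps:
h(S) = 13 (h(S) = 9 + 4 = 13)
y(a, A) = 4*a*(A + a) (y(a, A) = 4*((a + A)*a) = 4*((A + a)*a) = 4*(a*(A + a)) = 4*a*(A + a))
f = -17 (f = -12 - 1*5 = -12 - 5 = -17)
V = -9 (V = 6 - 5*3 = 6 - 15 = -9)
(y(-6, 0) + V*f)² = (4*(-6)*(0 - 6) - 9*(-17))² = (4*(-6)*(-6) + 153)² = (144 + 153)² = 297² = 88209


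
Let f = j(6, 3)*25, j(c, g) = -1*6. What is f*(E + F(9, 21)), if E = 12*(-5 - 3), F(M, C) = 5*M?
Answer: 7650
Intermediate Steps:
E = -96 (E = 12*(-8) = -96)
j(c, g) = -6
f = -150 (f = -6*25 = -150)
f*(E + F(9, 21)) = -150*(-96 + 5*9) = -150*(-96 + 45) = -150*(-51) = 7650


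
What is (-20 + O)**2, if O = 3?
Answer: 289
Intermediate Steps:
(-20 + O)**2 = (-20 + 3)**2 = (-17)**2 = 289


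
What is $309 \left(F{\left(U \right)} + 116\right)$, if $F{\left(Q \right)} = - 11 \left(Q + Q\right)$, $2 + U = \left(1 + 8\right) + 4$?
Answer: $-38934$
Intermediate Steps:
$U = 11$ ($U = -2 + \left(\left(1 + 8\right) + 4\right) = -2 + \left(9 + 4\right) = -2 + 13 = 11$)
$F{\left(Q \right)} = - 22 Q$ ($F{\left(Q \right)} = - 11 \cdot 2 Q = - 22 Q$)
$309 \left(F{\left(U \right)} + 116\right) = 309 \left(\left(-22\right) 11 + 116\right) = 309 \left(-242 + 116\right) = 309 \left(-126\right) = -38934$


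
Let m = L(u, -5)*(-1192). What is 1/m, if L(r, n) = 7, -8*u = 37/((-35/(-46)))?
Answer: -1/8344 ≈ -0.00011985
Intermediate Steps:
u = -851/140 (u = -37/(8*((-35/(-46)))) = -37/(8*((-35*(-1/46)))) = -37/(8*35/46) = -37*46/(8*35) = -⅛*1702/35 = -851/140 ≈ -6.0786)
m = -8344 (m = 7*(-1192) = -8344)
1/m = 1/(-8344) = -1/8344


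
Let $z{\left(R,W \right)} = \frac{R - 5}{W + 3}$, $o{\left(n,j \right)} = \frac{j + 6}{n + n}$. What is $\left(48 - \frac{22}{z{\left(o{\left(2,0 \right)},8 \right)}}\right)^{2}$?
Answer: $\frac{672400}{49} \approx 13722.0$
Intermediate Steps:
$o{\left(n,j \right)} = \frac{6 + j}{2 n}$
$z{\left(R,W \right)} = \frac{-5 + R}{3 + W}$
$\left(48 - \frac{22}{z{\left(o{\left(2,0 \right)},8 \right)}}\right)^{2} = \left(48 - \frac{22}{\frac{1}{3 + 8} \left(-5 + \frac{6 + 0}{2 \cdot 2}\right)}\right)^{2} = \left(48 - \frac{22}{\frac{1}{11} \left(-5 + \frac{1}{2} \cdot \frac{1}{2} \cdot 6\right)}\right)^{2} = \left(48 - \frac{22}{\frac{1}{11} \left(-5 + \frac{3}{2}\right)}\right)^{2} = \left(48 - \frac{22}{\frac{1}{11} \left(- \frac{7}{2}\right)}\right)^{2} = \left(48 - \frac{22}{- \frac{7}{22}}\right)^{2} = \left(48 - - \frac{484}{7}\right)^{2} = \left(48 + \frac{484}{7}\right)^{2} = \left(\frac{820}{7}\right)^{2} = \frac{672400}{49}$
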